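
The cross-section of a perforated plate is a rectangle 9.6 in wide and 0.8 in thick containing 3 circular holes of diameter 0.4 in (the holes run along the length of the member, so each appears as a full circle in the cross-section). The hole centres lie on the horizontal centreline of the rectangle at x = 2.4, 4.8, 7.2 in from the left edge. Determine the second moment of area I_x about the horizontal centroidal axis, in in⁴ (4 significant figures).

Treat the section as a set of non-overlapping primitives; coordinates are from the bounding-box lower-left.
Plate: 9.6 × 0.8, A = 7.68 in², y = 0.4 in, Ī = 0.4096 in⁴.
Hole 1 (subtracted): ⌀0.4, A = 0.125664 in², y = 0.4 in, Ī = 0.00125664 in⁴.
Hole 2 (subtracted): ⌀0.4, A = 0.125664 in², y = 0.4 in, Ī = 0.00125664 in⁴.
Hole 3 (subtracted): ⌀0.4, A = 0.125664 in², y = 0.4 in, Ī = 0.00125664 in⁴.
By symmetry the centroid is at mid-height, ȳ = 0.4 in.
All pieces are centred on the horizontal centroidal axis, so I = ΣĪ (holes subtracted) = 0.40583 in⁴.

I_x ≈ 0.4058 in⁴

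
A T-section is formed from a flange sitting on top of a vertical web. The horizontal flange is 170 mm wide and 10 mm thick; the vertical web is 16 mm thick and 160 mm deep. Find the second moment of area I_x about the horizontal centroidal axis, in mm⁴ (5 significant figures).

Split into non-overlapping primitives; take the origin at the lower-left of the bounding box.
Flange: 170 × 10, A = 1 700 mm², y = 165 mm, Ī = 14166.67 mm⁴.
Web: 16 × 160, A = 2 560 mm², y = 80 mm, Ī = 5 461 333 mm⁴.
Centroid: ȳ = ΣA·y / ΣA = 113.9202 mm.
Transfer each piece to the horizontal centroidal axis using Ī + A·d² with d = y − 113.9202:
  flange: d = 51.07981 mm → contributes +4 449 717 mm⁴
  web: d = -33.92019 mm → contributes +8 406 816 mm⁴
Total I = 12 856 533 mm⁴.

I_x ≈ 1.2857 × 10⁷ mm⁴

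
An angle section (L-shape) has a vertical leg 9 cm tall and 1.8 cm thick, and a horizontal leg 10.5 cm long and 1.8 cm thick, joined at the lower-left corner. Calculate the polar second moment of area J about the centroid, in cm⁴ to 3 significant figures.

Treat the section as a set of non-overlapping primitives; coordinates are from the bounding-box lower-left.
Vertical leg: 1.8 × 9, A = 16.2 cm², y = 4.5 cm, Ī = 109.35 cm⁴.
Horizontal leg (remainder): 8.7 × 1.8, A = 15.66 cm², y = 0.9 cm, Ī = 4.2282 cm⁴.
Centroid: ȳ = ΣA·y / ΣA = 2.7305 cm.
Transfer each piece to the centroidal x-axis using Ī + A·d² with d = y − 2.7305:
  vertical leg: d = 1.7695 cm → contributes +160.07 cm⁴
  horizontal leg (remainder): d = -1.8305 cm → contributes +56.701 cm⁴
Total I = 216.77 cm⁴.
For the y-axis: x̄ = 3.4805 cm.
Repeating about the centroidal y-axis gives I_y = 322.62 cm⁴.
Polar second moment: J = I_x + I_y = 539.4 cm⁴.

J ≈ 539 cm⁴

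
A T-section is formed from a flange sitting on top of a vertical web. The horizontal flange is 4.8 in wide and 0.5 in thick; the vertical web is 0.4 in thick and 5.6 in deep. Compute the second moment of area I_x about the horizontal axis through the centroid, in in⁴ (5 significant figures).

I_x ≈ 16.682 in⁴

Break the section into simple shapes (no overlaps), measuring from the bottom-left corner of the bounding box.
Flange: 4.8 × 0.5, A = 2.4 in², y = 5.85 in, Ī = 0.05 in⁴.
Web: 0.4 × 5.6, A = 2.24 in², y = 2.8 in, Ī = 5.853867 in⁴.
Centroid: ȳ = ΣA·y / ΣA = 4.377586 in.
Transfer each piece to the horizontal axis through the centroid using Ī + A·d² with d = y − 4.377586:
  flange: d = 1.472414 in → contributes +5.253206 in⁴
  web: d = -1.577586 in → contributes +11.42873 in⁴
Total I = 16.68194 in⁴.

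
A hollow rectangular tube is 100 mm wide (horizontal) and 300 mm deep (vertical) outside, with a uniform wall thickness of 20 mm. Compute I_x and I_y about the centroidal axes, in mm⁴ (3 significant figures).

I_x ≈ 1.37 × 10⁸ mm⁴, I_y ≈ 2.03 × 10⁷ mm⁴

Decompose the section into non-overlapping parts with the origin at the bottom-left of its bounding rectangle.
Outer rectangle: 100 × 300, A = 30 000 mm², y = 150 mm, Ī = 225 000 000 mm⁴.
Inner void (subtracted): 60 × 260, A = 15 600 mm², y = 150 mm, Ī = 87 880 000 mm⁴.
By symmetry the centroid is at mid-height, ȳ = 150 mm.
All pieces are centred on the centroidal x-axis, so I = ΣĪ (holes subtracted) = 137 120 000 mm⁴.
Repeating about the centroidal y-axis gives I_y = 20 320 000 mm⁴.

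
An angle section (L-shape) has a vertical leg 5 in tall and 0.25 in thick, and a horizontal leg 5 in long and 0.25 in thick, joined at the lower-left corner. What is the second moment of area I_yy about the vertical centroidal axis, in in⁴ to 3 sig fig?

I_yy ≈ 6.05 in⁴

Split into non-overlapping primitives; take the origin at the lower-left of the bounding box.
Vertical leg: 0.25 × 5, A = 1.25 in², x = 0.125 in, Ī = 0.0065104 in⁴.
Horizontal leg (remainder): 4.75 × 0.25, A = 1.1875 in², x = 2.625 in, Ī = 2.2327 in⁴.
Centroid: x̄ = ΣA·x / ΣA = 1.3429 in.
Transfer each piece to the vertical centroidal axis using Ī + A·d² with d = x − 1.3429:
  vertical leg: d = -1.2179 in → contributes +1.8608 in⁴
  horizontal leg (remainder): d = 1.2821 in → contributes +4.1846 in⁴
Total I = 6.0453 in⁴.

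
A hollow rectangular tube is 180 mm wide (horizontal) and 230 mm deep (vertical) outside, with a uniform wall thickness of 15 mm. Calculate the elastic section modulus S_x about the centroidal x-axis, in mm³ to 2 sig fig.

S_x ≈ 7.2 × 10⁵ mm³

Break the section into simple shapes (no overlaps), measuring from the bottom-left corner of the bounding box.
Outer rectangle: 180 × 230, A = 41 400 mm², y = 115 mm, Ī = 182 505 000 mm⁴.
Inner void (subtracted): 150 × 200, A = 30 000 mm², y = 115 mm, Ī = 100 000 000 mm⁴.
By symmetry the centroid is at mid-height, ȳ = 115 mm.
All pieces are centred on the centroidal x-axis, so I = ΣĪ (holes subtracted) = 82 505 000 mm⁴.
Extreme fibre distance c = 115 mm; S = I/c = 717 435 mm³.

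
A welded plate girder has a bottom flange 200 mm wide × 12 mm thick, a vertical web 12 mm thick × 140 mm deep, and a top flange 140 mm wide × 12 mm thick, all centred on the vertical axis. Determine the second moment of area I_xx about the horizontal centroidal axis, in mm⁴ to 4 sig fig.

Decompose the section into non-overlapping parts with the origin at the bottom-left of its bounding rectangle.
Bottom plate: 200 × 12, A = 2 400 mm², y = 6 mm, Ī = 28 800 mm⁴.
Web plate: 12 × 140, A = 1 680 mm², y = 82 mm, Ī = 2 744 000 mm⁴.
Top plate: 140 × 12, A = 1 680 mm², y = 158 mm, Ī = 20 160 mm⁴.
Centroid: ȳ = ΣA·y / ΣA = 72.5 mm.
Transfer each piece to the horizontal centroidal axis using Ī + A·d² with d = y − 72.5:
  bottom plate: d = -66.5 mm → contributes +10 642 200 mm⁴
  web plate: d = 9.5 mm → contributes +2 895 620 mm⁴
  top plate: d = 85.5 mm → contributes +12 301 380 mm⁴
Total I = 25 839 200 mm⁴.

I_xx ≈ 2.584 × 10⁷ mm⁴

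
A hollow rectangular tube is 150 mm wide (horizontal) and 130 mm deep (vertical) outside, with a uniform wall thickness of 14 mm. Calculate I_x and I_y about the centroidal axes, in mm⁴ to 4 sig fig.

Treat the section as a set of non-overlapping primitives; coordinates are from the bounding-box lower-left.
Outer rectangle: 150 × 130, A = 19 500 mm², y = 65 mm, Ī = 27 462 500 mm⁴.
Inner void (subtracted): 122 × 102, A = 12 444 mm², y = 65 mm, Ī = 10 788 948 mm⁴.
By symmetry the centroid is at mid-height, ȳ = 65 mm.
All pieces are centred on the centroidal x-axis, so I = ΣĪ (holes subtracted) = 16 673 552 mm⁴.
Repeating about the centroidal y-axis gives I_y = 21 127 792 mm⁴.

I_x ≈ 1.667 × 10⁷ mm⁴, I_y ≈ 2.113 × 10⁷ mm⁴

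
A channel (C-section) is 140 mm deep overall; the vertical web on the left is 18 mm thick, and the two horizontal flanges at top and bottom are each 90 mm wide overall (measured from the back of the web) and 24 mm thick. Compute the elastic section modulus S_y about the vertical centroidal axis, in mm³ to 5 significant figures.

S_y ≈ 8.2075 × 10⁴ mm³

Break the section into simple shapes (no overlaps), measuring from the bottom-left corner of the bounding box.
Web: 18 × 140, A = 2 520 mm², x = 9 mm, Ī = 68 040 mm⁴.
Top flange (beyond web): 72 × 24, A = 1 728 mm², x = 54 mm, Ī = 746 496 mm⁴.
Bottom flange (beyond web): 72 × 24, A = 1 728 mm², x = 54 mm, Ī = 746 496 mm⁴.
Centroid: x̄ = ΣA·x / ΣA = 35.0241 mm.
Transfer each piece to the vertical centroidal axis using Ī + A·d² with d = x − 35.0241:
  web: d = -26.0241 mm → contributes +1 774 719 mm⁴
  top flange (beyond web): d = 18.9759 mm → contributes +1 368 723 mm⁴
  bottom flange (beyond web): d = 18.9759 mm → contributes +1 368 723 mm⁴
Total I = 4 512 165 mm⁴.
Extreme fibre distance c = 54.9759 mm; S = I/c = 82075.31 mm³.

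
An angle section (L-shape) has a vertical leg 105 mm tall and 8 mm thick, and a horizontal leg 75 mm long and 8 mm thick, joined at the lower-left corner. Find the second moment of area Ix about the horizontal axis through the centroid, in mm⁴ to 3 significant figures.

Treat the section as a set of non-overlapping primitives; coordinates are from the bounding-box lower-left.
Vertical leg: 8 × 105, A = 840 mm², y = 52.5 mm, Ī = 771 750 mm⁴.
Horizontal leg (remainder): 67 × 8, A = 536 mm², y = 4 mm, Ī = 2858.7 mm⁴.
Centroid: ȳ = ΣA·y / ΣA = 33.608 mm.
Transfer each piece to the horizontal axis through the centroid using Ī + A·d² with d = y − 33.608:
  vertical leg: d = 18.892 mm → contributes +1 071 566 mm⁴
  horizontal leg (remainder): d = -29.608 mm → contributes +472 720 mm⁴
Total I = 1 544 287 mm⁴.

Ix ≈ 1.54 × 10⁶ mm⁴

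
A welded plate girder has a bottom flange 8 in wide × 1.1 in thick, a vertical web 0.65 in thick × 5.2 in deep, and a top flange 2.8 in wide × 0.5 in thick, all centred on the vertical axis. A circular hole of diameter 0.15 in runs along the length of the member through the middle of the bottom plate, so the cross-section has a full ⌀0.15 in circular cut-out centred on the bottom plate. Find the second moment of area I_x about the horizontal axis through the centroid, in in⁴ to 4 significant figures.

Treat the section as a set of non-overlapping primitives; coordinates are from the bounding-box lower-left.
Bottom plate: 8 × 1.1, A = 8.8 in², y = 0.55 in, Ī = 0.887333 in⁴.
Web plate: 0.65 × 5.2, A = 3.38 in², y = 3.7 in, Ī = 7.61627 in⁴.
Top plate: 2.8 × 0.5, A = 1.4 in², y = 6.55 in, Ī = 0.0291667 in⁴.
Hole (subtracted): ⌀0.15, A = 0.0176715 in², y = 0.55 in, Ī = 0.0000248505 in⁴.
Centroid: ȳ = ΣA·y / ΣA = 1.9544 in.
Transfer each piece to the horizontal axis through the centroid using Ī + A·d² with d = y − 1.9544:
  bottom plate: d = -1.4044 in → contributes +18.244 in⁴
  web plate: d = 1.7456 in → contributes +17.9155 in⁴
  top plate: d = 4.5956 in → contributes +29.5965 in⁴
  hole: d = -1.4044 in → contributes −0.0348792 in⁴
Total I = 65.7211 in⁴.

I_x ≈ 65.72 in⁴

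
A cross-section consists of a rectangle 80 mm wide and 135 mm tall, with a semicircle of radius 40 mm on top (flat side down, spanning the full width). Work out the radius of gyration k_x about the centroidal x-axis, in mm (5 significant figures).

Treat the section as a set of non-overlapping primitives; coordinates are from the bounding-box lower-left.
Rectangular body: 80 × 135, A = 10 800 mm², y = 67.5 mm, Ī = 16 402 500 mm⁴.
Semicircular cap: semicircle r = 40, A = 2513.274 mm², y = 151.9765 mm, Ī = 280977.8 mm⁴.
Centroid: ȳ = ΣA·y / ΣA = 83.44744 mm.
Transfer each piece to the centroidal x-axis using Ī + A·d² with d = y − 83.44744:
  rectangular body: d = -15.94744 mm → contributes +19 149 166 mm⁴
  semicircular cap: d = 68.52909 mm → contributes +12 083 905 mm⁴
Total I = 31 233 071 mm⁴.
Radius of gyration: k = √(I/A) = √(31 233 071 / 13313.27) = 48.43562 mm.

k_x ≈ 48.436 mm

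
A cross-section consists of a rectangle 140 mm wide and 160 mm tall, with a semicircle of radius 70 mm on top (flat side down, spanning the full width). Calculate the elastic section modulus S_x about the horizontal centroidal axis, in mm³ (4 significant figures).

Treat the section as a set of non-overlapping primitives; coordinates are from the bounding-box lower-left.
Rectangular body: 140 × 160, A = 22 400 mm², y = 80 mm, Ī = 47 786 667 mm⁴.
Semicircular cap: semicircle r = 70, A = 7696.9 mm², y = 189.709 mm, Ī = 2 635 265 mm⁴.
Centroid: ȳ = ΣA·y / ΣA = 108.057 mm.
Transfer each piece to the horizontal centroidal axis using Ī + A·d² with d = y − 108.057:
  rectangular body: d = -28.0567 mm → contributes +65 419 425 mm⁴
  semicircular cap: d = 81.6523 mm → contributes +53 951 207 mm⁴
Total I = 119 370 631 mm⁴.
Extreme fibre distance c = 121.943 mm; S = I/c = 978 903 mm³.

S_x ≈ 9.789 × 10⁵ mm³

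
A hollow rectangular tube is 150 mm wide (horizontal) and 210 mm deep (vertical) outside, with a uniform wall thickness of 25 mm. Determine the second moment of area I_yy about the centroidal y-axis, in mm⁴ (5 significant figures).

Break the section into simple shapes (no overlaps), measuring from the bottom-left corner of the bounding box.
Outer rectangle: 150 × 210, A = 31 500 mm², x = 75 mm, Ī = 59 062 500 mm⁴.
Inner void (subtracted): 100 × 160, A = 16 000 mm², x = 75 mm, Ī = 13 333 333 mm⁴.
By symmetry the centroid is at mid-width, x̄ = 75 mm.
All pieces are centred on the centroidal y-axis, so I = ΣĪ (holes subtracted) = 45 729 167 mm⁴.

I_yy ≈ 4.5729 × 10⁷ mm⁴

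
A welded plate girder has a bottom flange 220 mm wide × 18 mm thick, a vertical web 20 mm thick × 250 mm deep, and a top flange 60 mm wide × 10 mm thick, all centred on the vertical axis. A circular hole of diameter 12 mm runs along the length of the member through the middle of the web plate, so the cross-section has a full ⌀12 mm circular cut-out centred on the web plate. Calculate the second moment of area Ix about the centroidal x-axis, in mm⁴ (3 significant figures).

Ix ≈ 8.57 × 10⁷ mm⁴

Break the section into simple shapes (no overlaps), measuring from the bottom-left corner of the bounding box.
Bottom plate: 220 × 18, A = 3 960 mm², y = 9 mm, Ī = 106 920 mm⁴.
Web plate: 20 × 250, A = 5 000 mm², y = 143 mm, Ī = 26 041 667 mm⁴.
Top plate: 60 × 10, A = 600 mm², y = 273 mm, Ī = 5 000 mm⁴.
Hole (subtracted): ⌀12, A = 113.1 mm², y = 143 mm, Ī = 1017.9 mm⁴.
Centroid: ȳ = ΣA·y / ΣA = 95.086 mm.
Transfer each piece to the centroidal x-axis using Ī + A·d² with d = y − 95.086:
  bottom plate: d = -86.086 mm → contributes +29 453 606 mm⁴
  web plate: d = 47.914 mm → contributes +37 520 480 mm⁴
  top plate: d = 177.91 mm → contributes +18 997 060 mm⁴
  hole: d = 47.914 mm → contributes −260 663 mm⁴
Total I = 85 710 483 mm⁴.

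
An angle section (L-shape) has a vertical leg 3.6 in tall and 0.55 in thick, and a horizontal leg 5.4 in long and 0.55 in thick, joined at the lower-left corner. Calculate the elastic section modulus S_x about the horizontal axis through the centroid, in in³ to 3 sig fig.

S_x ≈ 1.81 in³

Decompose the section into non-overlapping parts with the origin at the bottom-left of its bounding rectangle.
Vertical leg: 0.55 × 3.6, A = 1.98 in², y = 1.8 in, Ī = 2.1384 in⁴.
Horizontal leg (remainder): 4.85 × 0.55, A = 2.6675 in², y = 0.275 in, Ī = 0.067243 in⁴.
Centroid: ȳ = ΣA·y / ΣA = 0.9247 in.
Transfer each piece to the horizontal axis through the centroid using Ī + A·d² with d = y − 0.9247:
  vertical leg: d = 0.8753 in → contributes +3.6554 in⁴
  horizontal leg (remainder): d = -0.6497 in → contributes +1.1932 in⁴
Total I = 4.8486 in⁴.
Extreme fibre distance c = 2.6753 in; S = I/c = 1.8124 in³.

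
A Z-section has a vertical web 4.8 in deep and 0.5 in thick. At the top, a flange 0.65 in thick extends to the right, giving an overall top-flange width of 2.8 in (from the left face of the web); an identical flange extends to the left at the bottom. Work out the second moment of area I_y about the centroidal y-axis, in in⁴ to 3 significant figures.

I_y ≈ 7.23 in⁴

Break the section into simple shapes (no overlaps), measuring from the bottom-left corner of the bounding box.
Web: 0.5 × 4.8, A = 2.4 in², x = 2.55 in, Ī = 0.05 in⁴.
Top flange (beyond web): 2.3 × 0.65, A = 1.495 in², x = 3.95 in, Ī = 0.65905 in⁴.
Bottom flange (beyond web): 2.3 × 0.65, A = 1.495 in², x = 1.15 in, Ī = 0.65905 in⁴.
Centroid: x̄ = ΣA·x / ΣA = 2.55 in.
Transfer each piece to the centroidal y-axis using Ī + A·d² with d = x − 2.55:
  web: d = 0 in → contributes +0.05 in⁴
  top flange (beyond web): d = 1.4 in → contributes +3.5892 in⁴
  bottom flange (beyond web): d = -1.4 in → contributes +3.5892 in⁴
Total I = 7.2285 in⁴.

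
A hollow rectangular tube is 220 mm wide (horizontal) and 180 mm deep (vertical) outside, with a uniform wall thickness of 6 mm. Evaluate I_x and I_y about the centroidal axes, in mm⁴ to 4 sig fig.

I_x ≈ 2.473 × 10⁷ mm⁴, I_y ≈ 3.374 × 10⁷ mm⁴

Break the section into simple shapes (no overlaps), measuring from the bottom-left corner of the bounding box.
Outer rectangle: 220 × 180, A = 39 600 mm², y = 90 mm, Ī = 106 920 000 mm⁴.
Inner void (subtracted): 208 × 168, A = 34 944 mm², y = 90 mm, Ī = 82 188 288 mm⁴.
By symmetry the centroid is at mid-height, ȳ = 90 mm.
All pieces are centred on the centroidal x-axis, so I = ΣĪ (holes subtracted) = 24 731 712 mm⁴.
Repeating about the centroidal y-axis gives I_y = 33 735 232 mm⁴.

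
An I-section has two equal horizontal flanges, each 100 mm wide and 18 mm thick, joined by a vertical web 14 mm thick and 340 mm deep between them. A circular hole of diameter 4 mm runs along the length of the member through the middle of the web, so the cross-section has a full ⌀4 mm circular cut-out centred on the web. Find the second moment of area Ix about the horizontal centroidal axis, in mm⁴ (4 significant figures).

Break the section into simple shapes (no overlaps), measuring from the bottom-left corner of the bounding box.
Bottom flange: 100 × 18, A = 1 800 mm², y = 9 mm, Ī = 48 600 mm⁴.
Web: 14 × 340, A = 4 760 mm², y = 188 mm, Ī = 45 854 667 mm⁴.
Top flange: 100 × 18, A = 1 800 mm², y = 367 mm, Ī = 48 600 mm⁴.
Hole (subtracted): ⌀4, A = 12.5664 mm², y = 188 mm, Ī = 12.5664 mm⁴.
By symmetry the centroid is at mid-height, ȳ = 188 mm.
Transfer each piece to the horizontal centroidal axis using Ī + A·d² with d = y − 188:
  bottom flange: d = -179 mm → contributes +57 722 400 mm⁴
  web: d = 0 mm → contributes +45 854 667 mm⁴
  top flange: d = 179 mm → contributes +57 722 400 mm⁴
  hole: d = 0 mm → contributes −12.5664 mm⁴
Total I = 161 299 454 mm⁴.

Ix ≈ 1.613 × 10⁸ mm⁴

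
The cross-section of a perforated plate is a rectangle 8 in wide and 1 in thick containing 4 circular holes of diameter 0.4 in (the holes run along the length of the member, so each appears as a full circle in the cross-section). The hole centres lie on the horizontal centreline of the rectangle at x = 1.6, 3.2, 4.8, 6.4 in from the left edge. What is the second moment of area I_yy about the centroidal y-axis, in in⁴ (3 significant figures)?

I_yy ≈ 41.1 in⁴

Split into non-overlapping primitives; take the origin at the lower-left of the bounding box.
Plate: 8 × 1, A = 8 in², x = 4 in, Ī = 42.667 in⁴.
Hole 1 (subtracted): ⌀0.4, A = 0.12566 in², x = 1.6 in, Ī = 0.0012566 in⁴.
Hole 2 (subtracted): ⌀0.4, A = 0.12566 in², x = 3.2 in, Ī = 0.0012566 in⁴.
Hole 3 (subtracted): ⌀0.4, A = 0.12566 in², x = 4.8 in, Ī = 0.0012566 in⁴.
Hole 4 (subtracted): ⌀0.4, A = 0.12566 in², x = 6.4 in, Ī = 0.0012566 in⁴.
By symmetry the centroid is at mid-width, x̄ = 4 in.
Transfer each piece to the centroidal y-axis using Ī + A·d² with d = x − 4:
  plate: d = 0 in → contributes +42.667 in⁴
  hole 1: d = -2.4 in → contributes −0.72508 in⁴
  hole 2: d = -0.8 in → contributes −0.081681 in⁴
  hole 3: d = 0.8 in → contributes −0.081681 in⁴
  hole 4: d = 2.4 in → contributes −0.72508 in⁴
Total I = 41.053 in⁴.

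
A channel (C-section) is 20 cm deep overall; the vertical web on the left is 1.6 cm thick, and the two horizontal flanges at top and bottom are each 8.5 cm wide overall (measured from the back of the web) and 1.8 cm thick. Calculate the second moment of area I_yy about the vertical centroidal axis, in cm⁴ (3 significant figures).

I_yy ≈ 358 cm⁴

Break the section into simple shapes (no overlaps), measuring from the bottom-left corner of the bounding box.
Web: 1.6 × 20, A = 32 cm², x = 0.8 cm, Ī = 6.8267 cm⁴.
Top flange (beyond web): 6.9 × 1.8, A = 12.42 cm², x = 5.05 cm, Ī = 49.276 cm⁴.
Bottom flange (beyond web): 6.9 × 1.8, A = 12.42 cm², x = 5.05 cm, Ī = 49.276 cm⁴.
Centroid: x̄ = ΣA·x / ΣA = 2.6573 cm.
Transfer each piece to the vertical centroidal axis using Ī + A·d² with d = x − 2.6573:
  web: d = -1.8573 cm → contributes +117.21 cm⁴
  top flange (beyond web): d = 2.3927 cm → contributes +120.38 cm⁴
  bottom flange (beyond web): d = 2.3927 cm → contributes +120.38 cm⁴
Total I = 357.97 cm⁴.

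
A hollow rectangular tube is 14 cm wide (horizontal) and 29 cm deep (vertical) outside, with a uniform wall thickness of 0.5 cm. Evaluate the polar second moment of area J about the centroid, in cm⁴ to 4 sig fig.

J ≈ 6178 cm⁴

Decompose the section into non-overlapping parts with the origin at the bottom-left of its bounding rectangle.
Outer rectangle: 14 × 29, A = 406 cm², y = 14.5 cm, Ī = 28453.8 cm⁴.
Inner void (subtracted): 13 × 28, A = 364 cm², y = 14.5 cm, Ī = 23781.3 cm⁴.
By symmetry the centroid is at mid-height, ȳ = 14.5 cm.
All pieces are centred on the centroidal x-axis, so I = ΣĪ (holes subtracted) = 4672.5 cm⁴.
Repeating about the centroidal y-axis gives I_y = 1 505 cm⁴.
Polar second moment: J = I_x + I_y = 6177.5 cm⁴.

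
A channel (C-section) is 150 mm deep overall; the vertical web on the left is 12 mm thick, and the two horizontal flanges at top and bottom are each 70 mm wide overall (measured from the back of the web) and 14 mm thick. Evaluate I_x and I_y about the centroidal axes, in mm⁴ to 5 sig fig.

Split into non-overlapping primitives; take the origin at the lower-left of the bounding box.
Web: 12 × 150, A = 1 800 mm², y = 75 mm, Ī = 3 375 000 mm⁴.
Top flange (beyond web): 58 × 14, A = 812 mm², y = 143 mm, Ī = 13262.67 mm⁴.
Bottom flange (beyond web): 58 × 14, A = 812 mm², y = 7 mm, Ī = 13262.67 mm⁴.
By symmetry the centroid is at mid-height, ȳ = 75 mm.
Transfer each piece to the centroidal x-axis using Ī + A·d² with d = y − 75:
  web: d = 0 mm → contributes +3 375 000 mm⁴
  top flange (beyond web): d = 68 mm → contributes +3 767 951 mm⁴
  bottom flange (beyond web): d = -68 mm → contributes +3 767 951 mm⁴
Total I = 10 910 901 mm⁴.
For the y-axis: x̄ = 22.60047 mm.
Repeating about the centroidal y-axis gives I_y = 1 522 691 mm⁴.

I_x ≈ 1.0911 × 10⁷ mm⁴, I_y ≈ 1.5227 × 10⁶ mm⁴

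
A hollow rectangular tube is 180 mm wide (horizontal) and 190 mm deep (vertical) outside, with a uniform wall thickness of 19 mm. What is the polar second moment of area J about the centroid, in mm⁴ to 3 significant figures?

J ≈ 1.17 × 10⁸ mm⁴

Decompose the section into non-overlapping parts with the origin at the bottom-left of its bounding rectangle.
Outer rectangle: 180 × 190, A = 34 200 mm², y = 95 mm, Ī = 102 885 000 mm⁴.
Inner void (subtracted): 142 × 152, A = 21 584 mm², y = 95 mm, Ī = 41 556 395 mm⁴.
By symmetry the centroid is at mid-height, ȳ = 95 mm.
All pieces are centred on the centroidal x-axis, so I = ΣĪ (holes subtracted) = 61 328 605 mm⁴.
Repeating about the centroidal y-axis gives I_y = 56 071 685 mm⁴.
Polar second moment: J = I_x + I_y = 117 400 291 mm⁴.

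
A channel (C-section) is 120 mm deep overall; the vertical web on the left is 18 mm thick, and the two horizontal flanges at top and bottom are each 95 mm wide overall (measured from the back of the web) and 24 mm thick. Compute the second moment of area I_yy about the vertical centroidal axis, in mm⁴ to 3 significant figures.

Decompose the section into non-overlapping parts with the origin at the bottom-left of its bounding rectangle.
Web: 18 × 120, A = 2 160 mm², x = 9 mm, Ī = 58 320 mm⁴.
Top flange (beyond web): 77 × 24, A = 1 848 mm², x = 56.5 mm, Ī = 913 066 mm⁴.
Bottom flange (beyond web): 77 × 24, A = 1 848 mm², x = 56.5 mm, Ī = 913 066 mm⁴.
Centroid: x̄ = ΣA·x / ΣA = 38.98 mm.
Transfer each piece to the vertical centroidal axis using Ī + A·d² with d = x − 38.98:
  web: d = -29.98 mm → contributes +1 999 665 mm⁴
  top flange (beyond web): d = 17.52 mm → contributes +1 480 342 mm⁴
  bottom flange (beyond web): d = 17.52 mm → contributes +1 480 342 mm⁴
Total I = 4 960 350 mm⁴.

I_yy ≈ 4.96 × 10⁶ mm⁴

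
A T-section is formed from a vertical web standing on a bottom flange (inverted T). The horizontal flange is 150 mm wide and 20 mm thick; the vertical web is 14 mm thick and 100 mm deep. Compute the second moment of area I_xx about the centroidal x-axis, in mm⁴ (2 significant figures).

I_xx ≈ 4.7 × 10⁶ mm⁴

Split into non-overlapping primitives; take the origin at the lower-left of the bounding box.
Flange: 150 × 20, A = 3 000 mm², y = 10 mm, Ī = 100 000 mm⁴.
Web: 14 × 100, A = 1 400 mm², y = 70 mm, Ī = 1 166 667 mm⁴.
Centroid: ȳ = ΣA·y / ΣA = 29.09 mm.
Transfer each piece to the centroidal x-axis using Ī + A·d² with d = y − 29.09:
  flange: d = -19.09 mm → contributes +1 193 388 mm⁴
  web: d = 40.91 mm → contributes +3 509 642 mm⁴
Total I = 4 703 030 mm⁴.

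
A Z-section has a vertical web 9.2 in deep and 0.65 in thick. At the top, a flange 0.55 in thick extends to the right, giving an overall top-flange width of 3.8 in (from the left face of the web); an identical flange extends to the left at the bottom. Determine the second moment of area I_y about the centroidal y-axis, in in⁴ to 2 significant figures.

I_y ≈ 16 in⁴

Treat the section as a set of non-overlapping primitives; coordinates are from the bounding-box lower-left.
Web: 0.65 × 9.2, A = 5.98 in², x = 3.475 in, Ī = 0.2105 in⁴.
Top flange (beyond web): 3.15 × 0.55, A = 1.733 in², x = 5.375 in, Ī = 1.433 in⁴.
Bottom flange (beyond web): 3.15 × 0.55, A = 1.733 in², x = 1.575 in, Ī = 1.433 in⁴.
Centroid: x̄ = ΣA·x / ΣA = 3.475 in.
Transfer each piece to the centroidal y-axis using Ī + A·d² with d = x − 3.475:
  web: d = 0 in → contributes +0.2105 in⁴
  top flange (beyond web): d = 1.9 in → contributes +7.687 in⁴
  bottom flange (beyond web): d = -1.9 in → contributes +7.687 in⁴
Total I = 15.58 in⁴.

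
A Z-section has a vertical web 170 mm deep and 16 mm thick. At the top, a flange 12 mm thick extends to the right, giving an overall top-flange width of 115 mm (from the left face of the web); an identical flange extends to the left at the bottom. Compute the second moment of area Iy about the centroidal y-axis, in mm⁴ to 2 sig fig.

Iy ≈ 9.9 × 10⁶ mm⁴

Break the section into simple shapes (no overlaps), measuring from the bottom-left corner of the bounding box.
Web: 16 × 170, A = 2 720 mm², x = 107 mm, Ī = 58 027 mm⁴.
Top flange (beyond web): 99 × 12, A = 1 188 mm², x = 164.5 mm, Ī = 970 299 mm⁴.
Bottom flange (beyond web): 99 × 12, A = 1 188 mm², x = 49.5 mm, Ī = 970 299 mm⁴.
Centroid: x̄ = ΣA·x / ΣA = 107 mm.
Transfer each piece to the centroidal y-axis using Ī + A·d² with d = x − 107:
  web: d = 0 mm → contributes +58 027 mm⁴
  top flange (beyond web): d = 57.5 mm → contributes +4 898 124 mm⁴
  bottom flange (beyond web): d = -57.5 mm → contributes +4 898 124 mm⁴
Total I = 9 854 275 mm⁴.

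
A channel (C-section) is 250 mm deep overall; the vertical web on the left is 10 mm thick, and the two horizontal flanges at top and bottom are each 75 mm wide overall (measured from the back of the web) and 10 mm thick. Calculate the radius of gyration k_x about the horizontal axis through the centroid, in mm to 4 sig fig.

k_x ≈ 91.41 mm

Split into non-overlapping primitives; take the origin at the lower-left of the bounding box.
Web: 10 × 250, A = 2 500 mm², y = 125 mm, Ī = 13 020 833 mm⁴.
Top flange (beyond web): 65 × 10, A = 650 mm², y = 245 mm, Ī = 5416.67 mm⁴.
Bottom flange (beyond web): 65 × 10, A = 650 mm², y = 5 mm, Ī = 5416.67 mm⁴.
By symmetry the centroid is at mid-height, ȳ = 125 mm.
Transfer each piece to the horizontal axis through the centroid using Ī + A·d² with d = y − 125:
  web: d = 0 mm → contributes +13 020 833 mm⁴
  top flange (beyond web): d = 120 mm → contributes +9 365 417 mm⁴
  bottom flange (beyond web): d = -120 mm → contributes +9 365 417 mm⁴
Total I = 31 751 667 mm⁴.
Radius of gyration: k = √(I/A) = √(31 751 667 / 3 800) = 91.4095 mm.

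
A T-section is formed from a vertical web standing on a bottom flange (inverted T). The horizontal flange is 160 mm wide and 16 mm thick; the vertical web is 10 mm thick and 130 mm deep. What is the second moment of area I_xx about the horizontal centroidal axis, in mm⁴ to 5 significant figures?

Split into non-overlapping primitives; take the origin at the lower-left of the bounding box.
Flange: 160 × 16, A = 2 560 mm², y = 8 mm, Ī = 54613.33 mm⁴.
Web: 10 × 130, A = 1 300 mm², y = 81 mm, Ī = 1 830 833 mm⁴.
Centroid: ȳ = ΣA·y / ΣA = 32.58549 mm.
Transfer each piece to the horizontal centroidal axis using Ī + A·d² with d = y − 32.58549:
  flange: d = -24.58549 mm → contributes +1 601 996 mm⁴
  web: d = 48.41451 mm → contributes +4 877 987 mm⁴
Total I = 6 479 983 mm⁴.

I_xx ≈ 6.4800 × 10⁶ mm⁴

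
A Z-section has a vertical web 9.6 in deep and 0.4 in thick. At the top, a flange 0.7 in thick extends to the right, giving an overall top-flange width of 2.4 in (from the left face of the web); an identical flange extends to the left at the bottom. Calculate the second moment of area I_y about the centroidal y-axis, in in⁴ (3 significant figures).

Treat the section as a set of non-overlapping primitives; coordinates are from the bounding-box lower-left.
Web: 0.4 × 9.6, A = 3.84 in², x = 2.2 in, Ī = 0.0512 in⁴.
Top flange (beyond web): 2 × 0.7, A = 1.4 in², x = 3.4 in, Ī = 0.46667 in⁴.
Bottom flange (beyond web): 2 × 0.7, A = 1.4 in², x = 1 in, Ī = 0.46667 in⁴.
Centroid: x̄ = ΣA·x / ΣA = 2.2 in.
Transfer each piece to the centroidal y-axis using Ī + A·d² with d = x − 2.2:
  web: d = 0 in → contributes +0.0512 in⁴
  top flange (beyond web): d = 1.2 in → contributes +2.4827 in⁴
  bottom flange (beyond web): d = -1.2 in → contributes +2.4827 in⁴
Total I = 5.0165 in⁴.

I_y ≈ 5.02 in⁴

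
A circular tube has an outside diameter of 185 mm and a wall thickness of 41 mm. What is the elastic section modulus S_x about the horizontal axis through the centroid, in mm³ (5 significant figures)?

Split into non-overlapping primitives; take the origin at the lower-left of the bounding box.
Outer circle: ⌀185, A = 26880.25 mm², y = 92.5 mm, Ī = 57 498 539 mm⁴.
Bore (subtracted): ⌀103, A = 8332.289 mm², y = 92.5 mm, Ī = 5 524 828 mm⁴.
By symmetry the centroid is at mid-height, ȳ = 92.5 mm.
All pieces are centred on the horizontal axis through the centroid, so I = ΣĪ (holes subtracted) = 51 973 711 mm⁴.
Extreme fibre distance c = 92.5 mm; S = I/c = 561 878 mm³.

S_x ≈ 5.6188 × 10⁵ mm³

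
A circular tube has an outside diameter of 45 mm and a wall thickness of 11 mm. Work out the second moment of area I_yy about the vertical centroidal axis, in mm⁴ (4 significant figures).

I_yy ≈ 1.876 × 10⁵ mm⁴

Treat the section as a set of non-overlapping primitives; coordinates are from the bounding-box lower-left.
Outer circle: ⌀45, A = 1590.43 mm², x = 22.5 mm, Ī = 201 289 mm⁴.
Bore (subtracted): ⌀23, A = 415.476 mm², x = 22.5 mm, Ī = 13736.7 mm⁴.
By symmetry the centroid is at mid-width, x̄ = 22.5 mm.
All pieces are centred on the vertical centroidal axis, so I = ΣĪ (holes subtracted) = 187 552 mm⁴.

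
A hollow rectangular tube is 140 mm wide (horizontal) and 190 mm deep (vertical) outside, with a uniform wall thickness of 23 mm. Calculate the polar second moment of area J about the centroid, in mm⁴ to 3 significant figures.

J ≈ 9.01 × 10⁷ mm⁴

Treat the section as a set of non-overlapping primitives; coordinates are from the bounding-box lower-left.
Outer rectangle: 140 × 190, A = 26 600 mm², y = 95 mm, Ī = 80 021 667 mm⁴.
Inner void (subtracted): 94 × 144, A = 13 536 mm², y = 95 mm, Ī = 23 390 208 mm⁴.
By symmetry the centroid is at mid-height, ȳ = 95 mm.
All pieces are centred on the centroidal x-axis, so I = ΣĪ (holes subtracted) = 56 631 459 mm⁴.
Repeating about the centroidal y-axis gives I_y = 33 479 659 mm⁴.
Polar second moment: J = I_x + I_y = 90 111 117 mm⁴.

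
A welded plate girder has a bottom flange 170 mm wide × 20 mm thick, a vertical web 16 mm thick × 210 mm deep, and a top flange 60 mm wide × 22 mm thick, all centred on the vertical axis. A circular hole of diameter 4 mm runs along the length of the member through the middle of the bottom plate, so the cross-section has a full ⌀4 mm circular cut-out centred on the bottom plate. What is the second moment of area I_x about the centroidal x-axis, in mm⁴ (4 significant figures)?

I_x ≈ 6.815 × 10⁷ mm⁴

Split into non-overlapping primitives; take the origin at the lower-left of the bounding box.
Bottom plate: 170 × 20, A = 3 400 mm², y = 10 mm, Ī = 113 333 mm⁴.
Web plate: 16 × 210, A = 3 360 mm², y = 125 mm, Ī = 12 348 000 mm⁴.
Top plate: 60 × 22, A = 1 320 mm², y = 241 mm, Ī = 53 240 mm⁴.
Hole (subtracted): ⌀4, A = 12.5664 mm², y = 10 mm, Ī = 12.5664 mm⁴.
Centroid: ȳ = ΣA·y / ΣA = 95.6927 mm.
Transfer each piece to the centroidal x-axis using Ī + A·d² with d = y − 95.6927:
  bottom plate: d = -85.6927 mm → contributes +25 080 333 mm⁴
  web plate: d = 29.3073 mm → contributes +15 233 968 mm⁴
  top plate: d = 145.307 mm → contributes +27 924 007 mm⁴
  hole: d = -85.6927 mm → contributes −92290.4 mm⁴
Total I = 68 146 018 mm⁴.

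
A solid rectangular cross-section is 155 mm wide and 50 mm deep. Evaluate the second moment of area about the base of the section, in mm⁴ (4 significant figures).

I_base ≈ 6.458 × 10⁶ mm⁴

The section: 155 × 50, A = 7 750 mm², y = 25 mm, Ī = 1 614 583 mm⁴.
Transfer it to a horizontal axis along the bottom face using Ī + A·d² with d = y − 0:
  the section: d = 25 mm → contributes +6 458 333 mm⁴
Total I = 6 458 333 mm⁴.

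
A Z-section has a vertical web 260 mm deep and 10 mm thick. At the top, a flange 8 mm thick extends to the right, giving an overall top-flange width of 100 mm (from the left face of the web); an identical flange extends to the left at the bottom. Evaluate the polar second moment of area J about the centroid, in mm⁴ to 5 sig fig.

Break the section into simple shapes (no overlaps), measuring from the bottom-left corner of the bounding box.
Web: 10 × 260, A = 2 600 mm², y = 130 mm, Ī = 14 646 667 mm⁴.
Top flange (beyond web): 90 × 8, A = 720 mm², y = 256 mm, Ī = 3 840 mm⁴.
Bottom flange (beyond web): 90 × 8, A = 720 mm², y = 4 mm, Ī = 3 840 mm⁴.
Centroid: ȳ = ΣA·y / ΣA = 130 mm.
Transfer each piece to the centroidal x-axis using Ī + A·d² with d = y − 130:
  web: d = 0 mm → contributes +14 646 667 mm⁴
  top flange (beyond web): d = 126 mm → contributes +11 434 560 mm⁴
  bottom flange (beyond web): d = -126 mm → contributes +11 434 560 mm⁴
Total I = 37 515 787 mm⁴.
For the y-axis: x̄ = 95 mm.
Repeating about the centroidal y-axis gives I_y = 4 593 667 mm⁴.
Polar second moment: J = I_x + I_y = 42 109 453 mm⁴.

J ≈ 4.2109 × 10⁷ mm⁴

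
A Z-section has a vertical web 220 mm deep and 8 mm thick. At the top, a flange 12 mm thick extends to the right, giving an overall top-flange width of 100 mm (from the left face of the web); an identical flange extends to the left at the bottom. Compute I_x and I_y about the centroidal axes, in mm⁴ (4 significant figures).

I_x ≈ 3.101 × 10⁷ mm⁴, I_y ≈ 7.087 × 10⁶ mm⁴

Break the section into simple shapes (no overlaps), measuring from the bottom-left corner of the bounding box.
Web: 8 × 220, A = 1 760 mm², y = 110 mm, Ī = 7 098 667 mm⁴.
Top flange (beyond web): 92 × 12, A = 1 104 mm², y = 214 mm, Ī = 13 248 mm⁴.
Bottom flange (beyond web): 92 × 12, A = 1 104 mm², y = 6 mm, Ī = 13 248 mm⁴.
Centroid: ȳ = ΣA·y / ΣA = 110 mm.
Transfer each piece to the centroidal x-axis using Ī + A·d² with d = y − 110:
  web: d = 0 mm → contributes +7 098 667 mm⁴
  top flange (beyond web): d = 104 mm → contributes +11 954 112 mm⁴
  bottom flange (beyond web): d = -104 mm → contributes +11 954 112 mm⁴
Total I = 31 006 891 mm⁴.
For the y-axis: x̄ = 96 mm.
Repeating about the centroidal y-axis gives I_y = 7 086 763 mm⁴.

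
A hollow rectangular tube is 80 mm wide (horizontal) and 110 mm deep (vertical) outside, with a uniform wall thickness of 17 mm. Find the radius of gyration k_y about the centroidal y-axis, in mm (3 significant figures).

Decompose the section into non-overlapping parts with the origin at the bottom-left of its bounding rectangle.
Outer rectangle: 80 × 110, A = 8 800 mm², x = 40 mm, Ī = 4 693 333 mm⁴.
Inner void (subtracted): 46 × 76, A = 3 496 mm², x = 40 mm, Ī = 616 461 mm⁴.
By symmetry the centroid is at mid-width, x̄ = 40 mm.
All pieces are centred on the centroidal y-axis, so I = ΣĪ (holes subtracted) = 4 076 872 mm⁴.
Radius of gyration: k = √(I/A) = √(4 076 872 / 5 304) = 27.724 mm.

k_y ≈ 27.7 mm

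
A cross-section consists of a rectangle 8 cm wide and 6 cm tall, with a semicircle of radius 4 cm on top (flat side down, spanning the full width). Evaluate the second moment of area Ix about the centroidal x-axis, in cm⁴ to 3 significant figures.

Ix ≈ 536 cm⁴

Split into non-overlapping primitives; take the origin at the lower-left of the bounding box.
Rectangular body: 8 × 6, A = 48 cm², y = 3 cm, Ī = 144 cm⁴.
Semicircular cap: semicircle r = 4, A = 25.133 cm², y = 7.6977 cm, Ī = 28.098 cm⁴.
Centroid: ȳ = ΣA·y / ΣA = 4.6144 cm.
Transfer each piece to the centroidal x-axis using Ī + A·d² with d = y − 4.6144:
  rectangular body: d = -1.6144 cm → contributes +269.1 cm⁴
  semicircular cap: d = 3.0833 cm → contributes +267.02 cm⁴
Total I = 536.12 cm⁴.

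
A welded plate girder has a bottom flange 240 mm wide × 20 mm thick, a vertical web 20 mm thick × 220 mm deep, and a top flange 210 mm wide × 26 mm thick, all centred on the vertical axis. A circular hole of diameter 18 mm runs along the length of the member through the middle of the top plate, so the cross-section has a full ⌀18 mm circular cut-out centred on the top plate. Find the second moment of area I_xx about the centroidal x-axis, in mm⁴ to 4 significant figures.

I_xx ≈ 1.658 × 10⁸ mm⁴

Treat the section as a set of non-overlapping primitives; coordinates are from the bounding-box lower-left.
Bottom plate: 240 × 20, A = 4 800 mm², y = 10 mm, Ī = 160 000 mm⁴.
Web plate: 20 × 220, A = 4 400 mm², y = 130 mm, Ī = 17 746 667 mm⁴.
Top plate: 210 × 26, A = 5 460 mm², y = 253 mm, Ī = 307 580 mm⁴.
Hole (subtracted): ⌀18, A = 254.469 mm², y = 253 mm, Ī = 5 153 mm⁴.
Centroid: ȳ = ΣA·y / ΣA = 134.462 mm.
Transfer each piece to the centroidal x-axis using Ī + A·d² with d = y − 134.462:
  bottom plate: d = -124.462 mm → contributes +74 516 024 mm⁴
  web plate: d = -4.4622 mm → contributes +17 834 276 mm⁴
  top plate: d = 118.538 mm → contributes +77 027 191 mm⁴
  hole: d = 118.538 mm → contributes −3 580 751 mm⁴
Total I = 165 796 741 mm⁴.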